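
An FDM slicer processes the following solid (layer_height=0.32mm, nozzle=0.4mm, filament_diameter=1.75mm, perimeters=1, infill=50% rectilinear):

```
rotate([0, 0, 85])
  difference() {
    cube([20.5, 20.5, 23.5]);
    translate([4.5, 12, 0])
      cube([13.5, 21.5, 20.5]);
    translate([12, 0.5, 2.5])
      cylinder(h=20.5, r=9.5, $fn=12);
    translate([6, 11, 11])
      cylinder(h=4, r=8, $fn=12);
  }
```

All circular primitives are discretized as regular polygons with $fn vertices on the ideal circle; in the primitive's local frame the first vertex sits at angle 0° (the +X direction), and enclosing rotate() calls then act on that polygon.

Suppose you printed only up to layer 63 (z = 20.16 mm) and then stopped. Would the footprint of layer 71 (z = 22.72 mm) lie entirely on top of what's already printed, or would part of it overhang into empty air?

part overhangs

Compare the two slices. At z = 20.16: the cube (footprint 20.5×20.5) is included at this height (area 420.25 mm²); the 13.5×21.5 cube at (4.5, 12) contributes its full rectangle (area 290.25 mm²); the cylinder at (12, 0.5): section is a regular 12-gon, circumradius r=9.5 (area = (12/2)·9.500²·sin(360°/12) = 270.75 mm²); the cylinder at (6, 11) is absent (z outside [11, 15]); Subtracting the remaining from the first: starting from the 20.5×20.5 cube (420.25 mm²), the 13.5×21.5 cube at (4.5, 12) partially overlaps it — only the 114.75 mm² overlap (of its 290.25 mm²) is removed, clipping the outline; the r=9.5 cylinder at (12, 0.5) partially overlaps it — only the 142.48 mm² overlap (of its 270.75 mm²) is removed, clipping the outline — area = 163.02 mm²; (whole slice rotated 85° about Z — lengths, areas and connectivity unchanged). At z = 22.72: the cube is present — its section is the full 20.5×20.5 rectangle (area 420.25 mm²); the cube at (4.5, 12) is not intersected at this z (z outside [0, 20.5]); the cylinder at (12, 0.5): section is a regular 12-gon, circumradius r=9.5 (area = (12/2)·9.500²·sin(360°/12) = 270.75 mm²); the cylinder at (6, 11) does not reach this height (z outside [11, 15]); Subtracting the remaining from the first: starting from the 20.5×20.5 cube (420.25 mm²), the r=9.5 cylinder at (12, 0.5) partially overlaps it — only the 142.48 mm² overlap (of its 270.75 mm²) is removed, clipping the outline — area = 277.77 mm²; (rotated 85° about Z; rotation is an isometry so areas/perimeters/island counts are preserved). Checking containment: at z = 22.72 the cross-section extends beyond the z = 20.16 cross-section by about 114.75 mm².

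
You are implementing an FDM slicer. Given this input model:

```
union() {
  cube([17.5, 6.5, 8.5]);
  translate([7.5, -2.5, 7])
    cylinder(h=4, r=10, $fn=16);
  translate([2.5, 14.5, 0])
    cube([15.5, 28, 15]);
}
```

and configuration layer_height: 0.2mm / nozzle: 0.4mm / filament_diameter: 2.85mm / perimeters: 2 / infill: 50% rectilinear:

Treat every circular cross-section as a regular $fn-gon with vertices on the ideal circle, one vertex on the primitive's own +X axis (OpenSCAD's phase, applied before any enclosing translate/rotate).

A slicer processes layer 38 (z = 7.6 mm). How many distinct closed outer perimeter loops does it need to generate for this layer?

2

At z = 7.6 mm: the cube is present — its section is the full 17.5×6.5 rectangle; the cylinder at (7.5, -2.5): section is a regular 16-gon, circumradius r=10; the cube at (2.5, 14.5) is present — its section is the full 15.5×28 rectangle; Merging all regions: the regions partially overlap (shared area 94.75 mm²), so overlapping operands fuse into one piece — 2 connected regions. The result has 2 disconnected regions.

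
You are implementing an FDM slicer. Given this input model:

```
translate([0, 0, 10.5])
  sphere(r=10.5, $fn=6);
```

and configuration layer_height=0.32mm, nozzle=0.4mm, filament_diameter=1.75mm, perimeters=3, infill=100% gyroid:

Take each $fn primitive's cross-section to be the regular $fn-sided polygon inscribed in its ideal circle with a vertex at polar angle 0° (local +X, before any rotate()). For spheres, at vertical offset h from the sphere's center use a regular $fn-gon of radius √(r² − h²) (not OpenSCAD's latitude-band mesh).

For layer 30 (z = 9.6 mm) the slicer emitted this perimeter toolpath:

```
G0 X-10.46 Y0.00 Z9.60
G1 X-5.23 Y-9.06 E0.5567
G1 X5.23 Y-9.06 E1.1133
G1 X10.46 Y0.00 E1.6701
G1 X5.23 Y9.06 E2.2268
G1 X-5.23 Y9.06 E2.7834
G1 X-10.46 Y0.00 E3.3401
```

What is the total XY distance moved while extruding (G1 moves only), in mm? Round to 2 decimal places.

62.76 mm

Sum the Euclidean lengths of each G1 segment: total = 62.76 mm.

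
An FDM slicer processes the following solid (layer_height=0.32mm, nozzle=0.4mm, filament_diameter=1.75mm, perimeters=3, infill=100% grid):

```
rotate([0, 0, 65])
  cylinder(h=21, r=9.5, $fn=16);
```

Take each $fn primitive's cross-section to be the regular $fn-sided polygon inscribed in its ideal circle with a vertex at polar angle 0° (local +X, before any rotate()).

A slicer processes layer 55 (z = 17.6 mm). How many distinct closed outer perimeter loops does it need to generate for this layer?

1

At z = 17.6 mm: the cylinder: section is a regular 16-gon, circumradius r=9.5; (whole slice rotated 65° about Z — lengths, areas and connectivity unchanged). The result has 1 disconnected region.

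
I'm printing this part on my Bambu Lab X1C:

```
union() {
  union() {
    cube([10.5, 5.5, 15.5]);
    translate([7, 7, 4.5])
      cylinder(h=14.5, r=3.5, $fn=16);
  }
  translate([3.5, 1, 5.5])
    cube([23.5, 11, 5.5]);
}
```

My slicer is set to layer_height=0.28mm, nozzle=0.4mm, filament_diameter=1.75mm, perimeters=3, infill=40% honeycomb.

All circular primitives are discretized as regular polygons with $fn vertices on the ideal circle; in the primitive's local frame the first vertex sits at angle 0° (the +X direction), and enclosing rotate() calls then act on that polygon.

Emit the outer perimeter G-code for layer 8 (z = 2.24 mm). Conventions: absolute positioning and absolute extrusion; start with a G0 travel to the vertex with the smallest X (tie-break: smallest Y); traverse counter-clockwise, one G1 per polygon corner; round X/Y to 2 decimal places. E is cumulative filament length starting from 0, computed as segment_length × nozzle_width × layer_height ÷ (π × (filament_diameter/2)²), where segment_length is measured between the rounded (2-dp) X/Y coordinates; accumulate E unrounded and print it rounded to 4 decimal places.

At z = 2.24 mm: the 10.5×5.5 cube contributes its full rectangle; the cylinder at (7, 7) is not intersected at this z (z outside [4.5, 19]); Merging all regions: only the 10.5×5.5 cube is present, so the union is just that shape — 1 connected region; the cube at (3.5, 1) is absent (z outside [5.5, 11]); Taking the union: only the result so far is present, so the union is just that shape — 1 connected region. The outline is a single polygon with 4 vertices. Extrusion per mm of travel: 0.4 × 0.28 / (π × 0.875²) = 0.046564. Accumulating E over each segment gives final E = 1.4901.

G0 X0.00 Y0.00 Z2.24
G1 X10.50 Y0.00 E0.4889
G1 X10.50 Y5.50 E0.7450
G1 X0.00 Y5.50 E1.2340
G1 X0.00 Y0.00 E1.4901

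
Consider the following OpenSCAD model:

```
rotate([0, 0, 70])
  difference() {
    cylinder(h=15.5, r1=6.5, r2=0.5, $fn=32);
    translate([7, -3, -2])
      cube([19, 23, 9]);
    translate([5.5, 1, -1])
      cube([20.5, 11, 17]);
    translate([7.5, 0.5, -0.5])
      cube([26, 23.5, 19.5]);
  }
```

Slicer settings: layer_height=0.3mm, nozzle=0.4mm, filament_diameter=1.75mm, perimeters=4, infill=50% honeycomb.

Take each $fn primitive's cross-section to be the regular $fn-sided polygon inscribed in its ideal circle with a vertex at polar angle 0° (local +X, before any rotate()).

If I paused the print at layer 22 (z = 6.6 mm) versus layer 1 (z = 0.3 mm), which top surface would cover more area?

Layer 22 (z = 6.6): the cone contributes a regular 32-gon of circumradius 3.945 (interpolated between r1=6.5 and r2=0.5 at t=0.426) (area = (32/2)·3.945²·sin(360°/32) = 48.58 mm²); the cube at (7, -3) is present — its section is the full 19×23 rectangle (area 437.00 mm²); the 20.5×11 cube at (5.5, 1) contributes its full rectangle (area 225.50 mm²); the 26×23.5 cube at (7.5, 0.5) contributes its full rectangle (area 611.00 mm²); Taking the first minus the rest: starting from the cone (48.58 mm²), the 19×23 cube at (7, -3) misses the remaining region (no effect); the 20.5×11 cube at (5.5, 1) misses the remaining region (no effect); the 26×23.5 cube at (7.5, 0.5) misses the remaining region (no effect) — area = 48.58 mm²; (whole slice rotated 70° about Z — lengths, areas and connectivity unchanged). So its area = 48.58 mm². Layer 1 (z = 0.3): the cone (r1=6.5→r2=0.5) has section circumradius 6.384 here — a regular 32-gon (area = (32/2)·6.384²·sin(360°/32) = 127.21 mm²); the 19×23 cube at (7, -3) contributes its full rectangle (area 437.00 mm²); the 20.5×11 cube at (5.5, 1) contributes its full rectangle (area 225.50 mm²); the cube at (7.5, 0.5) (footprint 26×23.5) is included at this height (area 611.00 mm²); Taking the first minus the rest: starting from the cone (127.21 mm²), the 19×23 cube at (7, -3) misses the remaining region (no effect); the 20.5×11 cube at (5.5, 1) partially overlaps it — only the 1.03 mm² overlap (of its 225.50 mm²) is removed, clipping the outline; the 26×23.5 cube at (7.5, 0.5) misses the remaining region (no effect) — area = 126.18 mm²; (rotated 70° about Z; rotation is an isometry so areas/perimeters/island counts are preserved). So its area = 126.18 mm². Layer 1 is larger (126.18 vs 48.58 mm²).

layer 1 (z = 0.3 mm)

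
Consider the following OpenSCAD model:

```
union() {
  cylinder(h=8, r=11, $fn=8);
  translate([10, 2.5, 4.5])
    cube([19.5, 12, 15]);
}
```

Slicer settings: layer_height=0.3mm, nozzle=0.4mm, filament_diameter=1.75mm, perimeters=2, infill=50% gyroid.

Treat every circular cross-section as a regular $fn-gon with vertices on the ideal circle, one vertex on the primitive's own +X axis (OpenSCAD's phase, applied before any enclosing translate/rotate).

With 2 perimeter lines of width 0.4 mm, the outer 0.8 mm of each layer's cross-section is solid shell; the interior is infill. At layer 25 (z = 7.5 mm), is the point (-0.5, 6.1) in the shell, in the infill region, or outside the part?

At z = 7.5 mm: the r=11 cylinder contributes a regular 8-gon of circumradius 11; the cube at (10, 2.5) is present — its section is the full 19.5×12 rectangle; Combining (union): the 2 present regions are separate (no shared area or edge), so areas and boundary lengths simply add and each stays a separate island — 2 connected regions. Overall, the cross-section has 2 separate islands. The nearest boundary edge runs (-7.78, 7.78)→(0.00, 11.00); distance from the point to it = 4.34 mm. (Shell/infill is judged within the island containing the point — the largest one.) The point is inside the cross-section and 4.34 mm from the nearest boundary — more than the 0.8 mm shell width (2 × 0.4), so it's in the infill interior.

infill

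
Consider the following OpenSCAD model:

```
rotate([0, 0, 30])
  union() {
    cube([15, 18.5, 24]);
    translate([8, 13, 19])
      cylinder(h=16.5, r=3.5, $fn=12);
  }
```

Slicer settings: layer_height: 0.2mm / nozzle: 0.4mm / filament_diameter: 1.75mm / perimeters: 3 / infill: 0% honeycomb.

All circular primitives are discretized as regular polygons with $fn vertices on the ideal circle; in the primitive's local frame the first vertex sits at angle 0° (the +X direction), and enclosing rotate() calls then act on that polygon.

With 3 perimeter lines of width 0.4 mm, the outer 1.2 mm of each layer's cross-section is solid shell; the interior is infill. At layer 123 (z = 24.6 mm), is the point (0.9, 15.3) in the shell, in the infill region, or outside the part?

infill

At z = 24.6 mm: the cube is absent (z outside [0, 24]); the r=3.5 cylinder at (8, 13) contributes a regular 12-gon of circumradius 3.5; Taking the union: only the r=3.5 cylinder at (8, 13) is present, so the union is just that shape — 1 connected region; (rotated 30° about Z; rotation is an isometry so areas/perimeters/island counts are preserved). Overall, the cross-section is a single solid region. Undo the 30° rotation: the query point maps to (8.429, 12.800) in the un-rotated model frame. The nearest boundary edge runs (11.03, 11.25)→(11.50, 13.00); distance from the point to it = 2.91 mm. The point is inside the cross-section and 2.91 mm from the nearest boundary — more than the 1.2 mm shell width (3 × 0.4), so it's in the infill interior.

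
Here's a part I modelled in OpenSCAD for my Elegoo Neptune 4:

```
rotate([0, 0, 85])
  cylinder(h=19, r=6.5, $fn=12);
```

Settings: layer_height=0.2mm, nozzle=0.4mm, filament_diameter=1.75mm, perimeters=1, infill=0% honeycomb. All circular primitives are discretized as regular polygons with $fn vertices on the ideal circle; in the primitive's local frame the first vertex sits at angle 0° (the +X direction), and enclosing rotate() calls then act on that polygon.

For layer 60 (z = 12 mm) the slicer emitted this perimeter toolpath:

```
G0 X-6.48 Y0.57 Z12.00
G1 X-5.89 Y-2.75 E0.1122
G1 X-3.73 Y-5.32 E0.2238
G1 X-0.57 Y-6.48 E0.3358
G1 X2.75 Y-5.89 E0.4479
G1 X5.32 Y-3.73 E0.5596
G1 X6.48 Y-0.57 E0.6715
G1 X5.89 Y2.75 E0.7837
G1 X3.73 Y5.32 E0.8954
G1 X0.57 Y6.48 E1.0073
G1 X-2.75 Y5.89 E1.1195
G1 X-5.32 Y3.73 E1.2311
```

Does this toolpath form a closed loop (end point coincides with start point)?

no

Start point (G0): (-6.48, 0.57). End point (last G1): the path does not return to the start — open.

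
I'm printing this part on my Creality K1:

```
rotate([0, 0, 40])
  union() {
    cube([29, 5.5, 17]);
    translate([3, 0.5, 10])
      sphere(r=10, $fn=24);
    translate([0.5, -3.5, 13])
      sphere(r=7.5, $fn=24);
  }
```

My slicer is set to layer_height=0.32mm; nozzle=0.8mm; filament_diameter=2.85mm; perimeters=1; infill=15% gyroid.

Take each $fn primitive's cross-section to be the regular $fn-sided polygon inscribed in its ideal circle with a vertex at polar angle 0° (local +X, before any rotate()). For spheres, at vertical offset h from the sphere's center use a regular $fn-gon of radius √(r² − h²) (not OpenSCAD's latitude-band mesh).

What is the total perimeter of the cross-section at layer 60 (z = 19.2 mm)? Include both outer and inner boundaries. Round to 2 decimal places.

35.62 mm

At z = 19.2 mm: the cube is absent (z outside [0, 17]); the sphere at (3, 0.5): section is a regular 24-gon, circumradius = √(r²−h²) = √(10²−9.2²) = 3.919 (perimeter = 2·24·3.919·sin(180°/24) = 24.55 mm); the r=7.5 sphere at (0.5, -3.5) slices to a regular 24-gon of circumradius 4.220 (√(r²−h²) with h=6.2 from center) (perimeter = 2·24·4.220·sin(180°/24) = 26.44 mm); Merging all regions: the regions partially overlap (shared area 15.53 mm²), so the edge portions inside another operand are dropped and the merged outline is re-measured after clipping — boundary = 35.62 mm; (rotated 40° about Z; rotation is an isometry so areas/perimeters/island counts are preserved). Overall, the cross-section is a single solid region. Total boundary length (outer) = 35.62 mm.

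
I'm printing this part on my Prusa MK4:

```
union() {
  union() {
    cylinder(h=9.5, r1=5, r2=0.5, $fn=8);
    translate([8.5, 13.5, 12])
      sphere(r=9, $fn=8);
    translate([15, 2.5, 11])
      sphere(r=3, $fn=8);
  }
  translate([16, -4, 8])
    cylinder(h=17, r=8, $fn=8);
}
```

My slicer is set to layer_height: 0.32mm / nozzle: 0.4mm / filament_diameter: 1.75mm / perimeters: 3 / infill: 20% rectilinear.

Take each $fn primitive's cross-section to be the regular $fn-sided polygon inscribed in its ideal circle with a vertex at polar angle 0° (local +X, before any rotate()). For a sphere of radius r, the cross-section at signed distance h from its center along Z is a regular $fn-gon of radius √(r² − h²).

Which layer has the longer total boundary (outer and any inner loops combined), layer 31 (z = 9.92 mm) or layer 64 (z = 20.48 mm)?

Layer 31 (z = 9.92): the cone is not intersected at this z (z outside [0, 9.5]); the r=9 sphere at (8.5, 13.5) contributes a regular 8-gon of circumradius √(9²−2.08²) = 8.756 (perimeter = 2·8·8.756·sin(180°/8) = 53.61 mm); the r=3 sphere at (15, 2.5) slices to a regular 8-gon of circumradius 2.799 (√(r²−h²) with h=1.08 from center) (perimeter = 2·8·2.799·sin(180°/8) = 17.14 mm); Merging all regions: the 2 present regions are separate (no shared area or edge), so areas and boundary lengths simply add and each stays a separate island — boundary = 70.75 mm; the cylinder at (16, -4): section is a regular 8-gon, circumradius r=8 (perimeter = 2·8·8.000·sin(180°/8) = 48.98 mm); Taking the union: the regions partially overlap (shared area 15.67 mm²), so the edge portions inside another operand are dropped and the merged outline is re-measured after clipping — boundary = 104.63 mm. So its perimeter = 104.63 mm. Layer 64 (z = 20.48): the cone is absent (z outside [0, 9.5]); the r=9 sphere at (8.5, 13.5) contributes a regular 8-gon of circumradius √(9²−8.48²) = 3.015 (perimeter = 2·8·3.015·sin(180°/8) = 18.46 mm); the sphere at (15, 2.5) is absent (|z−center|=9.480 > r=3); Merging all regions: only the r=9 sphere at (8.5, 13.5) is present, so the union is just that shape — boundary = 18.46 mm; the r=8 cylinder at (16, -4) gives a regular 8-gon of circumradius 8 (constant along its height) (perimeter = 2·8·8.000·sin(180°/8) = 48.98 mm); Merging all regions: the 2 present regions are separate (no shared area or edge), so areas and boundary lengths simply add and each stays a separate island — boundary = 67.44 mm. So its perimeter = 67.44 mm. Layer 31 is larger (104.63 vs 67.44 mm).

layer 31 (z = 9.92 mm)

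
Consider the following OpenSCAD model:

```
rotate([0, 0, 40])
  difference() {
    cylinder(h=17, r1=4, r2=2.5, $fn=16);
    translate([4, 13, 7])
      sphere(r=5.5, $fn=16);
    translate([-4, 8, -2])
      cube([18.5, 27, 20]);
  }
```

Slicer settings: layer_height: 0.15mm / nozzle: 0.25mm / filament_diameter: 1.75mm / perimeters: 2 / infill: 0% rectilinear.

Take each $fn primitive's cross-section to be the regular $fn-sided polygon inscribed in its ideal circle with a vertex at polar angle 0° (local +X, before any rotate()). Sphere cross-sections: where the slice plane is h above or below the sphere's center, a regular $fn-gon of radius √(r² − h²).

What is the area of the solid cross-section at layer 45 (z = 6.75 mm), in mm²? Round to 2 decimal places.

At z = 6.75 mm: the cone contributes a regular 16-gon of circumradius 3.404 (interpolated between r1=4 and r2=2.5 at t=0.397) (area = (16/2)·3.404²·sin(360°/16) = 35.48 mm²); the sphere at (4, 13): section is a regular 16-gon, circumradius = √(r²−h²) = √(5.5²−0.25²) = 5.494 (area = (16/2)·5.494²·sin(360°/16) = 92.42 mm²); the 18.5×27 cube at (-4, 8) contributes its full rectangle (area 499.50 mm²); Subtracting the remaining from the first: starting from the cone (35.48 mm²), the r=5.5 sphere at (4, 13) misses the remaining region (no effect); the 18.5×27 cube at (-4, 8) misses the remaining region (no effect) — area = 35.48 mm²; (rotated 40° about Z; rotation is an isometry so areas/perimeters/island counts are preserved). Overall, the cross-section is a single solid region. Net area = 35.48 mm².

35.48 mm²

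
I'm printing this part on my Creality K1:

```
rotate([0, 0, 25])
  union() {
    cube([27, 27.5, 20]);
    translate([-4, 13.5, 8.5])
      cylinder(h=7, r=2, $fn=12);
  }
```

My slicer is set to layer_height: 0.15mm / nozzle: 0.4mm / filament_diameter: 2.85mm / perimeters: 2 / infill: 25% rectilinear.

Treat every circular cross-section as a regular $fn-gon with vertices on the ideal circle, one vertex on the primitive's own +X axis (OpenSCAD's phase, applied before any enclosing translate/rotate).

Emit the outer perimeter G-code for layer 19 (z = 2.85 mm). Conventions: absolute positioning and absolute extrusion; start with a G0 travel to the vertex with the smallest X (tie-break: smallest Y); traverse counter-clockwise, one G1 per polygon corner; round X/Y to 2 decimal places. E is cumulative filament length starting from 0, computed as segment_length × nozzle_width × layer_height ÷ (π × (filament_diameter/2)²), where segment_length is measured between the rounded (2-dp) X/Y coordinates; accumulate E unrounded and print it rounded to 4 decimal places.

G0 X-11.62 Y24.92 Z2.85
G1 X0.00 Y0.00 E0.2586
G1 X24.47 Y11.41 E0.5125
G1 X12.85 Y36.33 E0.7712
G1 X-11.62 Y24.92 E1.0251

At z = 2.85 mm: the cube is present — its section is the full 27×27.5 rectangle; the cylinder at (-4, 13.5) is not intersected at this z (z outside [8.5, 15.5]); Merging all regions: only the 27×27.5 cube is present, so the union is just that shape — 1 connected region; (whole slice rotated 25° about Z — lengths, areas and connectivity unchanged). The outline is a single polygon with 4 vertices. Extrusion per mm of travel: 0.4 × 0.15 / (π × 1.425²) = 0.009405. Accumulating E over each segment gives final E = 1.0251.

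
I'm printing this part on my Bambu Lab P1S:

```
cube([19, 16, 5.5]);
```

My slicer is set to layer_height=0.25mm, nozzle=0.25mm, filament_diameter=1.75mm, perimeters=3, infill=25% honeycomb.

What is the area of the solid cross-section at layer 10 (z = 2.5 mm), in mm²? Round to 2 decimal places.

304.00 mm²

At z = 2.5 mm: the 19×16 cube contributes its full rectangle (area 304.00 mm²). Overall, the cross-section is a single solid region. Net area = 304.00 mm².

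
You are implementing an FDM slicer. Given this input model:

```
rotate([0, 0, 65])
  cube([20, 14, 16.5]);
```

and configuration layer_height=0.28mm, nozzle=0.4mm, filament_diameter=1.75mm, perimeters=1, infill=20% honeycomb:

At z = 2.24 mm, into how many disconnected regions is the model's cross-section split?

1

At z = 2.24 mm: the cube is present — its section is the full 20×14 rectangle; (rotated 65° about Z; rotation is an isometry so areas/perimeters/island counts are preserved). The result has 1 disconnected region.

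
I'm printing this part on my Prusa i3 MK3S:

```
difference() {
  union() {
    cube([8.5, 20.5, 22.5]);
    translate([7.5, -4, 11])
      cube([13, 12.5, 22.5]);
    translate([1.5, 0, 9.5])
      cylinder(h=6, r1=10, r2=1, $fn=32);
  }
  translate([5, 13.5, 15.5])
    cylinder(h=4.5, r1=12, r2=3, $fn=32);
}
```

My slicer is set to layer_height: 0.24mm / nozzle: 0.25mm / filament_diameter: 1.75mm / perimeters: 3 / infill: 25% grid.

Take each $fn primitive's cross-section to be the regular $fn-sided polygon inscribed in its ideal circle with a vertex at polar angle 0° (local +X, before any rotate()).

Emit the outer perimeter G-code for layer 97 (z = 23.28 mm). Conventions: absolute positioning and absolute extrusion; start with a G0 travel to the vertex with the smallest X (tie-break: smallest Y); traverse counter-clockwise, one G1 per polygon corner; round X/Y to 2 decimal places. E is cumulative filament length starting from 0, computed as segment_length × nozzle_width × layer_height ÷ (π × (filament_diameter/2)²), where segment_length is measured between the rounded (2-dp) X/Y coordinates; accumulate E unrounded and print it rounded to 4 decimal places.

G0 X7.50 Y-4.00 Z23.28
G1 X20.50 Y-4.00 E0.3243
G1 X20.50 Y8.50 E0.6361
G1 X7.50 Y8.50 E0.9604
G1 X7.50 Y-4.00 E1.2722

At z = 23.28 mm: the cube is not intersected at this z (z outside [0, 22.5]); the cube at (7.5, -4) is present — its section is the full 13×12.5 rectangle; the cone at (1.5, 0) does not reach this height (z outside [9.5, 15.5]); Taking the union: only the 13×12.5 cube at (7.5, -4) is present, so the union is just that shape — 1 connected region; the cone at (5, 13.5) is absent (z outside [15.5, 20]); Subtracting the remaining from the first: none of the subtracted shapes is present at this height, so the result so far is unchanged — 1 connected region. The outline is a single polygon with 4 vertices. Extrusion per mm of travel: 0.25 × 0.24 / (π × 0.875²) = 0.024945. Accumulating E over each segment gives final E = 1.2722.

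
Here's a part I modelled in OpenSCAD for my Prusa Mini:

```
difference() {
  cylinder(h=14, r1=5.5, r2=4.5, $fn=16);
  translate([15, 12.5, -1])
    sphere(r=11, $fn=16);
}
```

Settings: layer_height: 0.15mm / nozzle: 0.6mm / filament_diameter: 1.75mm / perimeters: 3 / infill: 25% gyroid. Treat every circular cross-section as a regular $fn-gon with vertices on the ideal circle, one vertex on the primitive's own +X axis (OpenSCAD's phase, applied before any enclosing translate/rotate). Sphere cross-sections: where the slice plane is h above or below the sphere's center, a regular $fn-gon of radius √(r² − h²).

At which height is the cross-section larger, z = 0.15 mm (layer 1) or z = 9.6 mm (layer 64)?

Layer 1 (z = 0.15): the cone: at t=0.011 of its height the radius interpolates to r₁+(r₂−r₁)t = 5.489, giving a regular 16-gon of that circumradius (area = (16/2)·5.489²·sin(360°/16) = 92.25 mm²); the r=11 sphere at (15, 12.5) contributes a regular 16-gon of circumradius √(11²−1.15²) = 10.940 (area = (16/2)·10.940²·sin(360°/16) = 366.39 mm²); Taking the first minus the rest: starting from the cone (92.25 mm²), the r=11 sphere at (15, 12.5) misses the remaining region (no effect) — area = 92.25 mm². So its area = 92.25 mm². Layer 64 (z = 9.6): the cone (r1=5.5→r2=4.5) has section circumradius 4.814 here — a regular 16-gon (area = (16/2)·4.814²·sin(360°/16) = 70.96 mm²); the r=11 sphere at (15, 12.5) contributes a regular 16-gon of circumradius √(11²−10.6²) = 2.939 (area = (16/2)·2.939²·sin(360°/16) = 26.45 mm²); Subtracting the remaining from the first: starting from the cone (70.96 mm²), the r=11 sphere at (15, 12.5) misses the remaining region (no effect) — area = 70.96 mm². So its area = 70.96 mm². Layer 1 is larger (92.25 vs 70.96 mm²).

layer 1 (z = 0.15 mm)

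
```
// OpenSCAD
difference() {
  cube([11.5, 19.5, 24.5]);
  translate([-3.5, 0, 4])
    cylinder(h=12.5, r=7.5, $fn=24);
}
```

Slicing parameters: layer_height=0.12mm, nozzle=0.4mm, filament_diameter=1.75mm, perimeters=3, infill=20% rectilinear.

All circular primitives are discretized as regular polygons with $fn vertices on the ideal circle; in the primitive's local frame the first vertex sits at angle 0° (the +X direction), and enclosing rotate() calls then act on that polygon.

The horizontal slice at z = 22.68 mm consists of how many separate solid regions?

At z = 22.68 mm: the cube is present — its section is the full 11.5×19.5 rectangle; the cylinder at (-3.5, 0) is not intersected at this z (z outside [4, 16.5]); After the difference (first − rest): none of the subtracted shapes is present at this height, so the 11.5×19.5 cube is unchanged — 1 connected region. The result has 1 disconnected region.

1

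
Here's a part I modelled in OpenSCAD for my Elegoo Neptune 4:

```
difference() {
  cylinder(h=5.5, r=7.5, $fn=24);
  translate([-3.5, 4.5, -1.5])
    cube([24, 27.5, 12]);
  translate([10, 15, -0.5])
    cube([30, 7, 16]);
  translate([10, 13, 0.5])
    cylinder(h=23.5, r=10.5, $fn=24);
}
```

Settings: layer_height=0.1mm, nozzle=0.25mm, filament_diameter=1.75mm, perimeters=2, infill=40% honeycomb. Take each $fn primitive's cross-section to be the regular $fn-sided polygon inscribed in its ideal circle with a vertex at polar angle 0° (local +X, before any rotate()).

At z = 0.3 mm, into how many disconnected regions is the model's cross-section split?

At z = 0.3 mm: the r=7.5 cylinder gives a regular 24-gon of circumradius 7.5 (constant along its height); the cube at (-3.5, 4.5) is present — its section is the full 24×27.5 rectangle; the cube at (10, 15) (footprint 30×7) is included at this height; the cylinder at (10, 13) is absent (z outside [0.5, 24]); After the difference (first − rest): starting from the r=7.5 cylinder, the 24×27.5 cube at (-3.5, 4.5) partially overlaps it — only the 21.63 mm² overlap (of its 660.00 mm²) is removed, clipping the outline; the 30×7 cube at (10, 15) misses the remaining region (no effect) — 1 connected region. The result has 1 disconnected region.

1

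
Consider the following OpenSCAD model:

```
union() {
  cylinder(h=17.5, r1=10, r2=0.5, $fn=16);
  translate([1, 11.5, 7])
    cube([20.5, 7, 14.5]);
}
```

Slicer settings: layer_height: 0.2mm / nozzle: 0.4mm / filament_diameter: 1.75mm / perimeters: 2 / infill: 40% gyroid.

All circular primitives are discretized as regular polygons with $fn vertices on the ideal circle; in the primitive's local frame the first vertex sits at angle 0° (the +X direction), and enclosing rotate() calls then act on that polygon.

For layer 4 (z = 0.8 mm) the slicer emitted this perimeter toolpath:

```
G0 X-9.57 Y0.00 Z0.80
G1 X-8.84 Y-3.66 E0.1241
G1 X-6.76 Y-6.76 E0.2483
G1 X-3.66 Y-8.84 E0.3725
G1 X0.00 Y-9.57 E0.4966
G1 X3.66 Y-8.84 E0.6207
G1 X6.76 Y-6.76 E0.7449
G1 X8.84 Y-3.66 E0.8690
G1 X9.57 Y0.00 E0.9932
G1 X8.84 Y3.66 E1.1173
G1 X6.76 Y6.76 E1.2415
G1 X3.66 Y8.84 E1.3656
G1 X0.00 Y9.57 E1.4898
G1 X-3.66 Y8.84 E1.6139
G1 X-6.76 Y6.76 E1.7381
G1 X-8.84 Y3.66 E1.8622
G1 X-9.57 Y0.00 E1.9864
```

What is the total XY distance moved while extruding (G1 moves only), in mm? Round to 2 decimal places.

59.72 mm

Sum the Euclidean lengths of each G1 segment: total = 59.72 mm.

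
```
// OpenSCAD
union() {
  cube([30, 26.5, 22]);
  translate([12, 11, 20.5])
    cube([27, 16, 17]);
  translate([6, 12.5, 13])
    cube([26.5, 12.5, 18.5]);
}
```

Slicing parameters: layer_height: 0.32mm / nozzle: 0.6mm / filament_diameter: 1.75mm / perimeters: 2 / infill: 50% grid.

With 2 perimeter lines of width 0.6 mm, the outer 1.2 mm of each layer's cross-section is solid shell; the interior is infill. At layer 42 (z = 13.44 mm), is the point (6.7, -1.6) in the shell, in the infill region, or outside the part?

At z = 13.44 mm: the cube (footprint 30×26.5) is included at this height; the cube at (12, 11) is not intersected at this z (z outside [20.5, 37.5]); the cube at (6, 12.5) is present — its section is the full 26.5×12.5 rectangle; Taking the union: the regions partially overlap (shared area 300.00 mm²), so overlapping operands fuse into one piece — 1 connected region. Overall, the cross-section is a single solid region. The nearest boundary edge runs (30.00, 0.00)→(0.00, 0.00); distance from the point to it = 1.60 mm. The point is not inside any of the regions above, so it lies outside the cross-section (1.60 mm from the nearest boundary).

outside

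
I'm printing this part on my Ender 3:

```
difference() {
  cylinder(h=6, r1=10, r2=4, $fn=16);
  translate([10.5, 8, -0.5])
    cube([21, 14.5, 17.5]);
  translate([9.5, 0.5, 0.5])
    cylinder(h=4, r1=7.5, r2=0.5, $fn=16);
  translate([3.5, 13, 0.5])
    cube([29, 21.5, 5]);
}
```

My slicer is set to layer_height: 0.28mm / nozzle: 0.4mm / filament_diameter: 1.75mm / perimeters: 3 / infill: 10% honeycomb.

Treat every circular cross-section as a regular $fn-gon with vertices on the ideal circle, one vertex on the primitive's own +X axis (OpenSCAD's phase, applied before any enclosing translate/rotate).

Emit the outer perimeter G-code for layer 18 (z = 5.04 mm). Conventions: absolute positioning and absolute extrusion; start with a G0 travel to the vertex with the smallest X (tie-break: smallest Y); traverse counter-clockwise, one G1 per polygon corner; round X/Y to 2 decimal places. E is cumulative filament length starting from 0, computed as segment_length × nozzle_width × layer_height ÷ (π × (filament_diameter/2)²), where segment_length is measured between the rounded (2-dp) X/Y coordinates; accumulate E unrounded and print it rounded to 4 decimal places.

G0 X-4.96 Y0.00 Z5.04
G1 X-4.58 Y-1.90 E0.0902
G1 X-3.51 Y-3.51 E0.1802
G1 X-1.90 Y-4.58 E0.2703
G1 X0.00 Y-4.96 E0.3605
G1 X1.90 Y-4.58 E0.4507
G1 X3.51 Y-3.51 E0.5407
G1 X4.58 Y-1.90 E0.6307
G1 X4.96 Y0.00 E0.7210
G1 X4.58 Y1.90 E0.8112
G1 X3.51 Y3.51 E0.9012
G1 X1.90 Y4.58 E0.9912
G1 X0.00 Y4.96 E1.0814
G1 X-1.90 Y4.58 E1.1717
G1 X-3.51 Y3.51 E1.2617
G1 X-4.58 Y1.90 E1.3517
G1 X-4.96 Y0.00 E1.4419

At z = 5.04 mm: the cone: at t=0.840 of its height the radius interpolates to r₁+(r₂−r₁)t = 4.960, giving a regular 16-gon of that circumradius; the 21×14.5 cube at (10.5, 8) contributes its full rectangle; the cone at (9.5, 0.5) is not intersected at this z (z outside [0.5, 4.5]); the cube at (3.5, 13) (footprint 29×21.5) is included at this height; Subtracting the remaining from the first: starting from the cone, the 21×14.5 cube at (10.5, 8) misses the remaining region (no effect); the 29×21.5 cube at (3.5, 13) misses the remaining region (no effect) — 1 connected region. The outline is a single polygon with 16 vertices. Extrusion per mm of travel: 0.4 × 0.28 / (π × 0.875²) = 0.046564. Accumulating E over each segment gives final E = 1.4419.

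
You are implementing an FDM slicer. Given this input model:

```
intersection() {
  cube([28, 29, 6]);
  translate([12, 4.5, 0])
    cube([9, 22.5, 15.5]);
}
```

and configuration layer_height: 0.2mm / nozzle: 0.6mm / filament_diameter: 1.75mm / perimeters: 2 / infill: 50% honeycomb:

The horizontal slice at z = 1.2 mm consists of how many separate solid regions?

1

At z = 1.2 mm: the 28×29 cube contributes its full rectangle; the cube at (12, 4.5) (footprint 9×22.5) is included at this height; Keeping only the common overlap: the 9×22.5 cube at (12, 4.5) lies inside the 28×29 cube, so the common part is the 9×22.5 cube at (12, 4.5) itself — 1 connected region. The result has 1 disconnected region.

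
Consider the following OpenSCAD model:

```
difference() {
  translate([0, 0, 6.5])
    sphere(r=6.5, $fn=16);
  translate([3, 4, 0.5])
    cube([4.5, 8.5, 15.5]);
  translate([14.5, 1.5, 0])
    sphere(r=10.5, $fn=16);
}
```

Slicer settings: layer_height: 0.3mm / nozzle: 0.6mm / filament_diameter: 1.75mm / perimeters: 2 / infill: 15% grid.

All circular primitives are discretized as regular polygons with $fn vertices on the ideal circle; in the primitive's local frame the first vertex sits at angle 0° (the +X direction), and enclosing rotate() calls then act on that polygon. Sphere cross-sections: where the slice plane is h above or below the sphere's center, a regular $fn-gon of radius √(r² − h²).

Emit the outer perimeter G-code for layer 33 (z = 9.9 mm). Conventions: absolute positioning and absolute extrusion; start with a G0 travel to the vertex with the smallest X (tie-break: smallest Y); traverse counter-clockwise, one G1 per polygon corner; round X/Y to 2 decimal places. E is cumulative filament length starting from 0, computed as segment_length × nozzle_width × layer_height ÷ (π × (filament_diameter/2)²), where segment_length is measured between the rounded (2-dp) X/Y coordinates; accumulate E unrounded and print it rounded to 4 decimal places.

G0 X-5.54 Y0.00 Z9.90
G1 X-5.12 Y-2.12 E0.1617
G1 X-3.92 Y-3.92 E0.3236
G1 X-2.12 Y-5.12 E0.4855
G1 X0.00 Y-5.54 E0.6473
G1 X2.12 Y-5.12 E0.8090
G1 X3.92 Y-3.92 E0.9709
G1 X5.12 Y-2.12 E1.1328
G1 X5.54 Y0.00 E1.2945
G1 X5.12 Y2.12 E1.4562
G1 X3.92 Y3.92 E1.6181
G1 X3.79 Y4.00 E1.6296
G1 X3.00 Y4.00 E1.6887
G1 X3.00 Y4.53 E1.7283
G1 X2.12 Y5.12 E1.8076
G1 X0.00 Y5.54 E1.9694
G1 X-2.12 Y5.12 E2.1311
G1 X-3.92 Y3.92 E2.2930
G1 X-5.12 Y2.12 E2.4549
G1 X-5.54 Y0.00 E2.6166

At z = 9.9 mm: the r=6.5 sphere slices to a regular 16-gon of circumradius 5.540 (√(r²−h²) with h=3.4 from center); the cube at (3, 4) (footprint 4.5×8.5) is included at this height; the r=10.5 sphere at (14.5, 1.5) contributes a regular 16-gon of circumradius √(10.5²−9.9²) = 3.499; Subtracting the remaining from the first: starting from the r=6.5 sphere, the 4.5×8.5 cube at (3, 4) partially overlaps it — only the 0.21 mm² overlap (of its 38.25 mm²) is removed, clipping the outline; the r=10.5 sphere at (14.5, 1.5) misses the remaining region (no effect) — 1 connected region. The outline is a single polygon with 19 vertices. Extrusion per mm of travel: 0.6 × 0.3 / (π × 0.875²) = 0.074835. Accumulating E over each segment gives final E = 2.6166.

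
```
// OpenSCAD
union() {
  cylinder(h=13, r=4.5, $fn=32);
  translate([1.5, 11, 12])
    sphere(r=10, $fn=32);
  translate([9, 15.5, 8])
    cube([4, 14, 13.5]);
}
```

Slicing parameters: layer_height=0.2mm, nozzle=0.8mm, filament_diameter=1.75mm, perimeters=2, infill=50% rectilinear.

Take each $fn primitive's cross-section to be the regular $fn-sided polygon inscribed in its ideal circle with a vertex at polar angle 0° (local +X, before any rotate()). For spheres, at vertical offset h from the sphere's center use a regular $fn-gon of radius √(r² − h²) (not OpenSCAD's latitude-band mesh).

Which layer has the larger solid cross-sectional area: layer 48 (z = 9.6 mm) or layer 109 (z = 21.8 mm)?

layer 48 (z = 9.6 mm)

Layer 48 (z = 9.6): the r=4.5 cylinder gives a regular 32-gon of circumradius 4.5 (constant along its height) (area = (32/2)·4.500²·sin(360°/32) = 63.21 mm²); the sphere at (1.5, 11): section is a regular 32-gon, circumradius = √(r²−h²) = √(10²−2.4²) = 9.708 (area = (32/2)·9.708²·sin(360°/32) = 294.16 mm²); the cube at (9, 15.5) is present — its section is the full 4×14 rectangle (area 56.00 mm²); Combining (union): the regions partially overlap — summed areas 413.37 mm² minus the doubly-counted overlap 17.56 mm² gives 395.82 mm² — area = 395.82 mm². So its area = 395.82 mm². Layer 109 (z = 21.8): the cylinder is not intersected at this z (z outside [0, 13]); the sphere at (1.5, 11): section is a regular 32-gon, circumradius = √(r²−h²) = √(10²−9.8²) = 1.990 (area = (32/2)·1.990²·sin(360°/32) = 12.36 mm²); the cube at (9, 15.5) does not reach this height (z outside [8, 21.5]); Combining (union): only the r=10 sphere at (1.5, 11) is present, so the union is just that shape — area = 12.36 mm². So its area = 12.36 mm². Layer 48 is larger (395.82 vs 12.36 mm²).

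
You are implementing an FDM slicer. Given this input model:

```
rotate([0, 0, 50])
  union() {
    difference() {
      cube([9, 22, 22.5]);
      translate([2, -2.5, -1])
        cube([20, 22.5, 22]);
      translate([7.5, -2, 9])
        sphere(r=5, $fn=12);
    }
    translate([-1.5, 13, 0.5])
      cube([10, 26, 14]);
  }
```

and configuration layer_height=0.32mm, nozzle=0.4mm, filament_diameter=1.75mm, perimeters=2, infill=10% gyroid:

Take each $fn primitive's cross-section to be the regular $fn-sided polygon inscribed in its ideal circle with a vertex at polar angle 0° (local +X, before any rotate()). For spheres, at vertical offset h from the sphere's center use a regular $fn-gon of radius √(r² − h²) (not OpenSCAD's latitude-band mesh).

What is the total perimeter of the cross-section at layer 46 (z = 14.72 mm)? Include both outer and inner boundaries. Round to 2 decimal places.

62.00 mm

At z = 14.72 mm: the cube is present — its section is the full 9×22 rectangle (perimeter 62.00 mm); the cube at (2, -2.5) (footprint 20×22.5) is included at this height (perimeter 85.00 mm); the sphere at (7.5, -2) is not intersected at this z (|z−center|=5.720 > r=5); Taking the first minus the rest: starting from the 9×22 cube, the 20×22.5 cube at (2, -2.5) partially overlaps it — only the 140.00 mm² overlap (of its 450.00 mm²) is removed, clipping the outline — boundary = 62.00 mm; the cube at (-1.5, 13) is not intersected at this z (z outside [0.5, 14.5]); Combining (union): only the result so far is present, so the union is just that shape — boundary = 62.00 mm; (rotated 50° about Z; rotation is an isometry so areas/perimeters/island counts are preserved). Overall, the cross-section is a single solid region. Total boundary length (outer) = 62.00 mm.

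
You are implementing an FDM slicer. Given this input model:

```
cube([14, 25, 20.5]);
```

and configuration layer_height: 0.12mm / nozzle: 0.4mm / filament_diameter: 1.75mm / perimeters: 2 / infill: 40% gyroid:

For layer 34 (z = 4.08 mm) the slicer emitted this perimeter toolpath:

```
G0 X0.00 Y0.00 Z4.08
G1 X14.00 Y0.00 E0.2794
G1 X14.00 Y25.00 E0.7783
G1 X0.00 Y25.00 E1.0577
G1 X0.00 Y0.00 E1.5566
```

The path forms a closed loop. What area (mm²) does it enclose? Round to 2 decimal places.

Apply the shoelace formula to the sequence of (X, Y) vertices; enclosed area = 350.00 mm².

350.00 mm²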